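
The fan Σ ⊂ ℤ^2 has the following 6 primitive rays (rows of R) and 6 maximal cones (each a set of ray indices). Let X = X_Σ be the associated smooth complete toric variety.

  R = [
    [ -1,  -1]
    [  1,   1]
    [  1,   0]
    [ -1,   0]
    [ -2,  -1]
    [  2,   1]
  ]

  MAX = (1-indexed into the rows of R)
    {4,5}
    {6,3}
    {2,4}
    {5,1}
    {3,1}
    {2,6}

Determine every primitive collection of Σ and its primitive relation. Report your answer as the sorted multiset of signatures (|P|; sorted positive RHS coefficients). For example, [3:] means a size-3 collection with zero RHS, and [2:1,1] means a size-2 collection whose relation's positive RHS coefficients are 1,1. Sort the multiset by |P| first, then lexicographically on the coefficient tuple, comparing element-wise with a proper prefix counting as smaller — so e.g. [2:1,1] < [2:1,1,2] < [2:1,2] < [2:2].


Primitive collections (9):

  P={1,2}:  v_{1} + v_{2} = 0  →  sig = [2:]
  P={3,4}:  v_{3} + v_{4} = 0  →  sig = [2:]
  P={5,6}:  v_{5} + v_{6} = 0  →  sig = [2:]
  P={1,4}:  v_{1} + v_{4} = v_{5}  →  sig = [2:1]
  P={1,6}:  v_{1} + v_{6} = v_{3}  →  sig = [2:1]
  P={2,3}:  v_{2} + v_{3} = v_{6}  →  sig = [2:1]
  P={2,5}:  v_{2} + v_{5} = v_{4}  →  sig = [2:1]
  P={3,5}:  v_{3} + v_{5} = v_{1}  →  sig = [2:1]
  P={4,6}:  v_{4} + v_{6} = v_{2}  →  sig = [2:1]

Signatures (|P|; sorted positive RHS coefficients), sorted:
    |P|=2: 9 collections, coeffs (), (), (), (1), (1), (1), (1), (1), (1)


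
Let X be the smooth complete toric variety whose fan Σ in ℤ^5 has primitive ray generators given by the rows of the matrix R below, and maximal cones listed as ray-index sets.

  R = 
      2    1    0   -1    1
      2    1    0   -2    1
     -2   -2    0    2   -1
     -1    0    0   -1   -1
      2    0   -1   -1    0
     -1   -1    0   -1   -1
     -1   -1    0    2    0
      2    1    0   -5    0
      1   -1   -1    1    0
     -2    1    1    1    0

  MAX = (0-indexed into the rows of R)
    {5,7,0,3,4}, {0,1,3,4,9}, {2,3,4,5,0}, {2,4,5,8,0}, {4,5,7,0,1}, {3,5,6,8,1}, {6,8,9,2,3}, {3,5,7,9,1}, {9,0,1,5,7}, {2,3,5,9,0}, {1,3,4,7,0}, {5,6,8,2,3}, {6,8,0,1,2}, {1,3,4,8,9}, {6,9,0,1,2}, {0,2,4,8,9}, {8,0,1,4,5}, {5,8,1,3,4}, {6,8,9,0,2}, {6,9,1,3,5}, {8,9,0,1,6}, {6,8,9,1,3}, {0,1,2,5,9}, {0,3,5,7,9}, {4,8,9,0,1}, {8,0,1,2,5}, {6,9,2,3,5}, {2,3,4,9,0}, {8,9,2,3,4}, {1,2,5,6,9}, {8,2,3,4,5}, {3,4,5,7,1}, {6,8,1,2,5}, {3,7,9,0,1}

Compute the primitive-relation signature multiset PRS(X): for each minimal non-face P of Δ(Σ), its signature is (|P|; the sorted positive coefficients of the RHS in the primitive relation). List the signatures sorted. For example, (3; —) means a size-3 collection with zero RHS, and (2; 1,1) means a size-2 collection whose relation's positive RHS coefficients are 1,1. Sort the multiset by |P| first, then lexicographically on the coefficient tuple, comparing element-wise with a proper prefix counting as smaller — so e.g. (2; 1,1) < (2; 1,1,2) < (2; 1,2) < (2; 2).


The 14 primitive collections of Σ (r=10, n=5):

  {4,6}:  v_{4} + v_{6} = v_{8}  ⟹  sig = (2; 1)
  {6,7}:  v_{6} + v_{7} = v_{1} + v_{5}  ⟹  sig = (2; 1,1)
  {7,8}:  v_{7} + v_{8} = v_{1} + v_{4} + v_{5}  ⟹  sig = (2; 1,1,1)
  {2,7}:  v_{2} + v_{7} = v_{0} + 2·v_{5}  ⟹  sig = (2; 1,2)
  {0,3,6}:  v_{0} + v_{3} + v_{6} = 0  ⟹  sig = (3; —)
  {0,3,8}:  v_{0} + v_{3} + v_{8} = v_{4}  ⟹  sig = (3; 1)
  {1,2,3}:  v_{1} + v_{2} + v_{3} = v_{5}  ⟹  sig = (3; 1)
  {4,5,9}:  v_{4} + v_{5} + v_{9} = v_{3}  ⟹  sig = (3; 1)
  {0,5,6}:  v_{0} + v_{5} + v_{6} = v_{1} + v_{2}  ⟹  sig = (3; 1,1)
  {5,8,9}:  v_{5} + v_{8} + v_{9} = v_{3} + v_{6}  ⟹  sig = (3; 1,1)
  {1,2,4}:  v_{1} + v_{2} + v_{4} = v_{0} + v_{5} + v_{8}  ⟹  sig = (3; 1,1,1)
  {4,7,9}:  v_{4} + v_{7} + v_{9} = v_{0} + v_{1} + 2·v_{3}  ⟹  sig = (3; 1,1,2)
  {0,1,3,5}:  v_{0} + v_{1} + v_{3} + v_{5} = v_{7}  ⟹  sig = (4; 1)
  {1,2,8,9}:  v_{1} + v_{2} + v_{8} + v_{9} = v_{6}  ⟹  sig = (4; 1)

so the primitive-relation signature multiset is
{ (2; 1),  (2; 1,1),  (2; 1,1,1),  (2; 1,2),  (3; —),  (3; 1) ×3,  (3; 1,1) ×2,  (3; 1,1,1),  (3; 1,1,2),  (4; 1) ×2 }


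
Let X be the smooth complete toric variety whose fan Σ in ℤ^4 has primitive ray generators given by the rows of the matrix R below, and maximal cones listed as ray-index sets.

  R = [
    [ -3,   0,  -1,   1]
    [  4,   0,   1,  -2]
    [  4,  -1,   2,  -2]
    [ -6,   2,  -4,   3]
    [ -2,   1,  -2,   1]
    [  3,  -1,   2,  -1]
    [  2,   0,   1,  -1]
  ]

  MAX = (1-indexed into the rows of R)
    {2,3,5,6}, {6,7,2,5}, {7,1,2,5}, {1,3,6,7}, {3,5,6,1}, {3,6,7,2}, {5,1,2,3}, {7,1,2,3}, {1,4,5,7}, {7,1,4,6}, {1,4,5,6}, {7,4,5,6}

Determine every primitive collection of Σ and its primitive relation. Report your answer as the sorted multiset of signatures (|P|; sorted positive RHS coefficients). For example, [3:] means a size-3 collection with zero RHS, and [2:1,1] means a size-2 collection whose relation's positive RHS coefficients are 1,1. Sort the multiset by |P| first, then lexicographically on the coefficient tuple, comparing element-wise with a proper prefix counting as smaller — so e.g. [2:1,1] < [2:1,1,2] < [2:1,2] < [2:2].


5 collections generate NE(X_Σ); each relation:

  P = {3,4}:  v_{3} + v_{4} = v_{5} ; sig = [2:1]
  P = {2,4}:  v_{2} + v_{4} = 2·v_{5} + v_{7} ; sig = [2:1,2]
  P = {1,2,6}:  v_{1} + v_{2} + v_{6} = v_{3} ; sig = [3:1]
  P = {3,5,7}:  v_{3} + v_{5} + v_{7} = v_{2} ; sig = [3:1]
  P = {1,5,6,7}:  v_{1} + v_{5} + v_{6} + v_{7} = 0 ; sig = [4:]

so the primitive-relation signature multiset is
    |P|=2: 2 collections, coeffs (1), (1,2)
    |P|=3: 2 collections, coeffs (1), (1)
    |P|=4: 1 collection, coeffs ()


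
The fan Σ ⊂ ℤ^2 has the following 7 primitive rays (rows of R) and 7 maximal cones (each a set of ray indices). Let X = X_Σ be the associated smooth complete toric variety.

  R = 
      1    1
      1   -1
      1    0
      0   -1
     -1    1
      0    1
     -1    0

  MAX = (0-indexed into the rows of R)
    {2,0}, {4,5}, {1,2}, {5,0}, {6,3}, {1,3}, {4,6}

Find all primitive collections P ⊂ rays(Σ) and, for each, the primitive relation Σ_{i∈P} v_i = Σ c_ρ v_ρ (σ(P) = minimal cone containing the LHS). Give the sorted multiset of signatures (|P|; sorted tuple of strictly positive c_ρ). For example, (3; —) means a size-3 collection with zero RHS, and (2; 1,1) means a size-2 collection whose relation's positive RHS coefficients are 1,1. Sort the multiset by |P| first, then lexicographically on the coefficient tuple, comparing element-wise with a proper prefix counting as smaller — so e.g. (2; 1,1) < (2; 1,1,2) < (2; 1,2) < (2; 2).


14 minimal non-faces of Δ(Σ) (on 7 rays):

  P={1,4}:  v_{1} + v_{4} = 0 — sig = (2; —)
  P={2,6}:  v_{2} + v_{6} = 0 — sig = (2; —)
  P={3,5}:  v_{3} + v_{5} = 0 — sig = (2; —)
  P={0,3}:  v_{0} + v_{3} = v_{2} — sig = (2; 1)
  P={0,6}:  v_{0} + v_{6} = v_{5} — sig = (2; 1)
  P={1,5}:  v_{1} + v_{5} = v_{2} — sig = (2; 1)
  P={1,6}:  v_{1} + v_{6} = v_{3} — sig = (2; 1)
  P={2,3}:  v_{2} + v_{3} = v_{1} — sig = (2; 1)
  P={2,4}:  v_{2} + v_{4} = v_{5} — sig = (2; 1)
  P={2,5}:  v_{2} + v_{5} = v_{0} — sig = (2; 1)
  P={3,4}:  v_{3} + v_{4} = v_{6} — sig = (2; 1)
  P={5,6}:  v_{5} + v_{6} = v_{4} — sig = (2; 1)
  P={0,1}:  v_{0} + v_{1} = 2·v_{2} — sig = (2; 2)
  P={0,4}:  v_{0} + v_{4} = 2·v_{5} — sig = (2; 2)

Hence PRS(X_Σ) =
    |P|=2: 14 collections, coeffs (), (), (), (1), (1), (1), (1), (1), (1), (1), (1), (1), (2), (2)


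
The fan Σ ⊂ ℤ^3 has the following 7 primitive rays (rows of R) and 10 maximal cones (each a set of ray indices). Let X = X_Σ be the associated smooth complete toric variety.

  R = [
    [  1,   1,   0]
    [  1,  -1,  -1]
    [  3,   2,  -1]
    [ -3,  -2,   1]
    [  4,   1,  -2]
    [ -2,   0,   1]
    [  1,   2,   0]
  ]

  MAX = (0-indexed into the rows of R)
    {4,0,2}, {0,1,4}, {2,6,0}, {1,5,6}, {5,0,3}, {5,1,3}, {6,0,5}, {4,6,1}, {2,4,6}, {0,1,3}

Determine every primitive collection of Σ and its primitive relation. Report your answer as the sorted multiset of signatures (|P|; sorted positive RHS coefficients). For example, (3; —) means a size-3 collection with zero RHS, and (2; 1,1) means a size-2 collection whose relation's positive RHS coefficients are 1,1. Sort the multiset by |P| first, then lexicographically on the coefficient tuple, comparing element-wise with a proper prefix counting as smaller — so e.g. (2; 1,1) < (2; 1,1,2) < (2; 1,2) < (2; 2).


The 9 primitive collections of Σ (r=7, n=3):

  {2,3}:  v_{2} + v_{3} = 0 ; sig = (2; —)
  {1,2}:  v_{1} + v_{2} = v_{4} ; sig = (2; 1)
  {2,5}:  v_{2} + v_{5} = v_{6} ; sig = (2; 1)
  {3,4}:  v_{3} + v_{4} = v_{1} ; sig = (2; 1)
  {3,6}:  v_{3} + v_{6} = v_{5} ; sig = (2; 1)
  {4,5}:  v_{4} + v_{5} = v_{1} + v_{6} ; sig = (2; 1,1)
  {0,1,5}:  v_{0} + v_{1} + v_{5} = 0 ; sig = (3; —)
  {0,1,6}:  v_{0} + v_{1} + v_{6} = v_{2} ; sig = (3; 1)
  {0,4,6}:  v_{0} + v_{4} + v_{6} = 2·v_{2} ; sig = (3; 2)

Sorted signature multiset PRS(X):
    (2; —)
    (2; 1)
    (2; 1)
    (2; 1)
    (2; 1)
    (2; 1,1)
    (3; —)
    (3; 1)
    (3; 2)


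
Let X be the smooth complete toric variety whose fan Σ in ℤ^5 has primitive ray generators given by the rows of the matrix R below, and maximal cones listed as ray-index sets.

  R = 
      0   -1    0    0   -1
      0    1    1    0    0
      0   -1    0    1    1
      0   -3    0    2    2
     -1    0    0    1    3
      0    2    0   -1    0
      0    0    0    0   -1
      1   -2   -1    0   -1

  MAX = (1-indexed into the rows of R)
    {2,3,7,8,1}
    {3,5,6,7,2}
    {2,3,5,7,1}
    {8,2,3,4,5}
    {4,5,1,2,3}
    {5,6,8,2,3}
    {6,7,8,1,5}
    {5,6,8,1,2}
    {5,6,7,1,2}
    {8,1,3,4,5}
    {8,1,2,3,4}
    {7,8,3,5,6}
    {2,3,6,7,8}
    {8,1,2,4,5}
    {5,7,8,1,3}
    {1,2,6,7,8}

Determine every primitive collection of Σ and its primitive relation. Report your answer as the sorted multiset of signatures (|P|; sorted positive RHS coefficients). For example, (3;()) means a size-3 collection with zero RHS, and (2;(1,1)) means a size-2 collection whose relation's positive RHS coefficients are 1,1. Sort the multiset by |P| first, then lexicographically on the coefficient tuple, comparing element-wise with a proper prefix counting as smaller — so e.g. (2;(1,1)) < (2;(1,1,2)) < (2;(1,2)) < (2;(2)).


The 5 primitive collections of Σ (r=8, n=5):

  P = {4,6}:  v_{4} + v_{6} = v_{2} + v_{5} + v_{8}  ⟹  sig = (2;(1,1,1))
  P = {4,7}:  v_{4} + v_{7} = v_{1} + 2·v_{3}  ⟹  sig = (2;(1,2))
  P = {1,3,6}:  v_{1} + v_{3} + v_{6} = 0  ⟹  sig = (3;())
  P = {2,5,7,8}:  v_{2} + v_{5} + v_{7} + v_{8} = v_{3}  ⟹  sig = (4;(1))
  P = {1,2,3,5,8}:  v_{1} + v_{2} + v_{3} + v_{5} + v_{8} = v_{4}  ⟹  sig = (5;(1))

so the primitive-relation signature multiset is
    |P|=2: 2 collections, coeffs (1,1,1), (1,2)
    |P|=3: 1 collection, coeffs ()
    |P|=4: 1 collection, coeffs (1)
    |P|=5: 1 collection, coeffs (1)


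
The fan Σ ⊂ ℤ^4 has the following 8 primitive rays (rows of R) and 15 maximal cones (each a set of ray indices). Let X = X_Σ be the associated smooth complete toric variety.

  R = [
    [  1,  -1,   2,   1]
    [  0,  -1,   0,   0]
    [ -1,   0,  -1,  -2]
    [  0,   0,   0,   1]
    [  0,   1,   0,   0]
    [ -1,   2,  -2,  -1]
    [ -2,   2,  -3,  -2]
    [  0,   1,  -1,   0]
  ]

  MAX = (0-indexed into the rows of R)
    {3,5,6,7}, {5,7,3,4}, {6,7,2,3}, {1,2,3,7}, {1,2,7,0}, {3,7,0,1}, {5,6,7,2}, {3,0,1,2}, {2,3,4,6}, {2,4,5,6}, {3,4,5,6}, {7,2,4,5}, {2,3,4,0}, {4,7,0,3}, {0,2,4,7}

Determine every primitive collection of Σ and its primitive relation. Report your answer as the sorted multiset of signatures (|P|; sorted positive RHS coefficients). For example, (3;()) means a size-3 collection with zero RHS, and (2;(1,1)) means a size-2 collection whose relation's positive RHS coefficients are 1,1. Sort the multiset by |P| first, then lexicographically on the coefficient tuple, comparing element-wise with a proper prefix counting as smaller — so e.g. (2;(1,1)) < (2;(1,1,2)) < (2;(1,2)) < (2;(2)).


Δ(Σ) — 8 vertices, 9 min non-faces:

  {1,4}:  v_{1} + v_{4} = 0  ⇒ sig = (2;())
  {0,5}:  v_{0} + v_{5} = v_{4}  ⇒ sig = (2;(1))
  {0,6}:  v_{0} + v_{6} = v_{2} + v_{3} + v_{4}  ⇒ sig = (2;(1,1,1))
  {1,5}:  v_{1} + v_{5} = v_{2} + v_{3} + v_{7}  ⇒ sig = (2;(1,1,1))
  {1,6}:  v_{1} + v_{6} = 2·v_{2} + 2·v_{3} + v_{7}  ⇒ sig = (2;(1,2,2))
  {2,3,5}:  v_{2} + v_{3} + v_{5} = v_{6}  ⇒ sig = (3;(1))
  {4,6,7}:  v_{4} + v_{6} + v_{7} = 2·v_{5}  ⇒ sig = (3;(2))
  {0,2,3,7}:  v_{0} + v_{2} + v_{3} + v_{7} = 0  ⇒ sig = (4;())
  {2,3,4,7}:  v_{2} + v_{3} + v_{4} + v_{7} = v_{5}  ⇒ sig = (4;(1))

Hence PRS(X_Σ) =
{ (2;()),  (2;(1)),  (2;(1,1,1)) ×2,  (2;(1,2,2)),  (3;(1)),  (3;(2)),  (4;()),  (4;(1)) }


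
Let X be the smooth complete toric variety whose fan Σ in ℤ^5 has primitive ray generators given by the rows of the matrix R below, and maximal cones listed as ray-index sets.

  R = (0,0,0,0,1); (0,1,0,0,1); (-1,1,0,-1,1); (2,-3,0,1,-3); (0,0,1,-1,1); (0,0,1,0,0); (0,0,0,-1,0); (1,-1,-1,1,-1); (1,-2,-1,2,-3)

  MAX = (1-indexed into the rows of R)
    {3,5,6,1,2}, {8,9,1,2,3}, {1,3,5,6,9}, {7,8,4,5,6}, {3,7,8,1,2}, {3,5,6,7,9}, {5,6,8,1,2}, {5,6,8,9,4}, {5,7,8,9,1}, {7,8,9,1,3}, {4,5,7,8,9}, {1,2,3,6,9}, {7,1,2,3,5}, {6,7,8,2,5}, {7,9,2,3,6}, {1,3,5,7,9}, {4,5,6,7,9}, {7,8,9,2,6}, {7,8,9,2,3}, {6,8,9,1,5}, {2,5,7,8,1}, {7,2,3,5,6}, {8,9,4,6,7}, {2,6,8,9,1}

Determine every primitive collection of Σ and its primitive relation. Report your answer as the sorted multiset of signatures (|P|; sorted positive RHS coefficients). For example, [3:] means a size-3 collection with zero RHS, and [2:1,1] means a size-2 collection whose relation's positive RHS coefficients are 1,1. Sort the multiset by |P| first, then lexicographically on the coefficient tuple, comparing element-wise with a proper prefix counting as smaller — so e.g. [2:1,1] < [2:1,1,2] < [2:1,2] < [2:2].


Δ(Σ) — 9 vertices, 9 min non-faces:

  P={3,4}:  v_{3} + v_{4} = v_{5} + v_{7} + v_{9}  →  sig = [2:1,1,1]
  P={1,4}:  v_{1} + v_{4} = 2·v_{5} + v_{8} + v_{9}  →  sig = [2:1,1,2]
  P={2,4}:  v_{2} + v_{4} = 2·v_{6} + v_{7} + 2·v_{8}  →  sig = [2:1,2,2]
  P={3,6,8}:  v_{3} + v_{6} + v_{8} = 0  →  sig = [3:]
  P={1,6,7}:  v_{1} + v_{6} + v_{7} = v_{5}  →  sig = [3:1]
  P={2,5,9}:  v_{2} + v_{5} + v_{9} = v_{6} + v_{8}  →  sig = [3:1,1]
  P={3,5,8}:  v_{3} + v_{5} + v_{8} = v_{1} + v_{7}  →  sig = [3:1,1]
  P={1,2,7,9}:  v_{1} + v_{2} + v_{7} + v_{9} = v_{8}  →  sig = [4:1]
  P={5,6,7,8,9}:  v_{5} + v_{6} + v_{7} + v_{8} + v_{9} = v_{4}  →  sig = [5:1]

Sorted signature multiset PRS(X):
    |P|=2: 3 collections, coeffs (1,1,1), (1,1,2), (1,2,2)
    |P|=3: 4 collections, coeffs (), (1), (1,1), (1,1)
    |P|=4: 1 collection, coeffs (1)
    |P|=5: 1 collection, coeffs (1)


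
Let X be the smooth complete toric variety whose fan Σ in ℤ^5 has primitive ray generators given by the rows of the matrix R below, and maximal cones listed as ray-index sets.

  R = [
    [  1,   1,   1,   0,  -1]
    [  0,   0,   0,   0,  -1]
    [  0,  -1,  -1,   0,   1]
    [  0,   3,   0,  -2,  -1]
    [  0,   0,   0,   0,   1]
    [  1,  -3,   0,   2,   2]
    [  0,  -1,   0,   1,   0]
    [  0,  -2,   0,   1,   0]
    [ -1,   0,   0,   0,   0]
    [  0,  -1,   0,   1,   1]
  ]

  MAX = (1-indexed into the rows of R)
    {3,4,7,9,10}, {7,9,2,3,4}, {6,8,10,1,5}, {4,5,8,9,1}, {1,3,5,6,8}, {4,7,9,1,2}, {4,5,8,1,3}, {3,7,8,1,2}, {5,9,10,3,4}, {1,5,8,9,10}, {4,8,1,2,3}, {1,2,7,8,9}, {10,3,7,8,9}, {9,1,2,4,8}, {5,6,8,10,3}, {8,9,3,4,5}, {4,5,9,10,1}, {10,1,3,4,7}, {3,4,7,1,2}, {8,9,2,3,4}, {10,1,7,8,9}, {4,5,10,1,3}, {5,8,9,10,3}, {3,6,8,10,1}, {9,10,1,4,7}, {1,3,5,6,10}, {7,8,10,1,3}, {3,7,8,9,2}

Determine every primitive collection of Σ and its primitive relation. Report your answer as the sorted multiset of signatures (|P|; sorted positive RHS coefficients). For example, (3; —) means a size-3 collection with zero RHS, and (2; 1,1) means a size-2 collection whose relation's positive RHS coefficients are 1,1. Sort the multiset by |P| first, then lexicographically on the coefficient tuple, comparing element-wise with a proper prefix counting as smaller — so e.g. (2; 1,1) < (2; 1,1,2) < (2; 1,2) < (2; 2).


Σ has 11 primitive collections:

  • {2,5}:  v_{2} + v_{5} = 0  ⟹  sig = (2; —)
  • {2,10}:  v_{2} + v_{10} = v_{7}  ⟹  sig = (2; 1)
  • {5,7}:  v_{5} + v_{7} = v_{10}  ⟹  sig = (2; 1)
  • {4,6}:  v_{4} + v_{6} = v_{1} + v_{3} + v_{5}  ⟹  sig = (2; 1,1,1)
  • {6,9}:  v_{6} + v_{9} = v_{5} + v_{8} + v_{10}  ⟹  sig = (2; 1,1,1)
  • {2,6}:  v_{2} + v_{6} = v_{1} + v_{3} + v_{8} + v_{10}  ⟹  sig = (2; 1,1,1,1)
  • {6,7}:  v_{6} + v_{7} = v_{1} + v_{3} + v_{8} + 2·v_{10}  ⟹  sig = (2; 1,1,1,2)
  • {1,3,9}:  v_{1} + v_{3} + v_{9} = 0  ⟹  sig = (3; —)
  • {4,8,10}:  v_{4} + v_{8} + v_{10} = 0  ⟹  sig = (3; —)
  • {4,7,8}:  v_{4} + v_{7} + v_{8} = v_{2}  ⟹  sig = (3; 1)
  • {1,3,5,8,10}:  v_{1} + v_{3} + v_{5} + v_{8} + v_{10} = v_{6}  ⟹  sig = (5; 1)

Hence PRS(X_Σ) =
    (2; —)
    (2; 1)
    (2; 1)
    (2; 1,1,1)
    (2; 1,1,1)
    (2; 1,1,1,1)
    (2; 1,1,1,2)
    (3; —)
    (3; —)
    (3; 1)
    (5; 1)


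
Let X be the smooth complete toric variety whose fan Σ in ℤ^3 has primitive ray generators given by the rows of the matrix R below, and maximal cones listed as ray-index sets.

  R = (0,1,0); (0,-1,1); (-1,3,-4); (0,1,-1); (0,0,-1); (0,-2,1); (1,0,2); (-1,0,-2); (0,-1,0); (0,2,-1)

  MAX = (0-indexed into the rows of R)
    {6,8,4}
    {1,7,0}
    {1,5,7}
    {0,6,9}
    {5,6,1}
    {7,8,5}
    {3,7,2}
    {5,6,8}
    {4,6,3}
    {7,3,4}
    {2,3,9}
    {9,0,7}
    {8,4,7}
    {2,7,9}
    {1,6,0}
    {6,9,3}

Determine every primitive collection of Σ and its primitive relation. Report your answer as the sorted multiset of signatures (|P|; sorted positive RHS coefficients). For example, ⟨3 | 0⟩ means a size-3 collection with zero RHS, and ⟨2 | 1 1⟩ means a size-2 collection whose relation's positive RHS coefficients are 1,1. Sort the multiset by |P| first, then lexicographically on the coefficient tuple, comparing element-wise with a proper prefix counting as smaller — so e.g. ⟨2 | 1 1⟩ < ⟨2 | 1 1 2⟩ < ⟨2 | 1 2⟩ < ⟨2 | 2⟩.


22 minimal non-faces of Δ(Σ) (on 10 rays):

  • {0,8}:  v_{0} + v_{8} = 0  ⟹  sig = ⟨2 | 0⟩
  • {1,3}:  v_{1} + v_{3} = 0  ⟹  sig = ⟨2 | 0⟩
  • {5,9}:  v_{5} + v_{9} = 0  ⟹  sig = ⟨2 | 0⟩
  • {6,7}:  v_{6} + v_{7} = 0  ⟹  sig = ⟨2 | 0⟩
  • {0,3}:  v_{0} + v_{3} = v_{9}  ⟹  sig = ⟨2 | 1⟩
  • {0,4}:  v_{0} + v_{4} = v_{3}  ⟹  sig = ⟨2 | 1⟩
  • {0,5}:  v_{0} + v_{5} = v_{1}  ⟹  sig = ⟨2 | 1⟩
  • {1,4}:  v_{1} + v_{4} = v_{8}  ⟹  sig = ⟨2 | 1⟩
  • {1,8}:  v_{1} + v_{8} = v_{5}  ⟹  sig = ⟨2 | 1⟩
  • {1,9}:  v_{1} + v_{9} = v_{0}  ⟹  sig = ⟨2 | 1⟩
  • {3,5}:  v_{3} + v_{5} = v_{8}  ⟹  sig = ⟨2 | 1⟩
  • {3,8}:  v_{3} + v_{8} = v_{4}  ⟹  sig = ⟨2 | 1⟩
  • {8,9}:  v_{8} + v_{9} = v_{3}  ⟹  sig = ⟨2 | 1⟩
  • {1,2}:  v_{1} + v_{2} = v_{7} + v_{9}  ⟹  sig = ⟨2 | 1 1⟩
  • {2,5}:  v_{2} + v_{5} = v_{3} + v_{7}  ⟹  sig = ⟨2 | 1 1⟩
  • {2,6}:  v_{2} + v_{6} = v_{3} + v_{9}  ⟹  sig = ⟨2 | 1 1⟩
  • {0,2}:  v_{0} + v_{2} = v_{7} + 2·v_{9}  ⟹  sig = ⟨2 | 1 2⟩
  • {2,8}:  v_{2} + v_{8} = 2·v_{3} + v_{7}  ⟹  sig = ⟨2 | 1 2⟩
  • {2,4}:  v_{2} + v_{4} = 3·v_{3} + v_{7}  ⟹  sig = ⟨2 | 1 3⟩
  • {4,5}:  v_{4} + v_{5} = 2·v_{8}  ⟹  sig = ⟨2 | 2⟩
  • {4,9}:  v_{4} + v_{9} = 2·v_{3}  ⟹  sig = ⟨2 | 2⟩
  • {3,7,9}:  v_{3} + v_{7} + v_{9} = v_{2}  ⟹  sig = ⟨3 | 1⟩

Sorted signature multiset PRS(X):
[⟨2 | 0⟩, ⟨2 | 0⟩, ⟨2 | 0⟩, ⟨2 | 0⟩, ⟨2 | 1⟩, ⟨2 | 1⟩, ⟨2 | 1⟩, ⟨2 | 1⟩, ⟨2 | 1⟩, ⟨2 | 1⟩, ⟨2 | 1⟩, ⟨2 | 1⟩, ⟨2 | 1⟩, ⟨2 | 1 1⟩, ⟨2 | 1 1⟩, ⟨2 | 1 1⟩, ⟨2 | 1 2⟩, ⟨2 | 1 2⟩, ⟨2 | 1 3⟩, ⟨2 | 2⟩, ⟨2 | 2⟩, ⟨3 | 1⟩]


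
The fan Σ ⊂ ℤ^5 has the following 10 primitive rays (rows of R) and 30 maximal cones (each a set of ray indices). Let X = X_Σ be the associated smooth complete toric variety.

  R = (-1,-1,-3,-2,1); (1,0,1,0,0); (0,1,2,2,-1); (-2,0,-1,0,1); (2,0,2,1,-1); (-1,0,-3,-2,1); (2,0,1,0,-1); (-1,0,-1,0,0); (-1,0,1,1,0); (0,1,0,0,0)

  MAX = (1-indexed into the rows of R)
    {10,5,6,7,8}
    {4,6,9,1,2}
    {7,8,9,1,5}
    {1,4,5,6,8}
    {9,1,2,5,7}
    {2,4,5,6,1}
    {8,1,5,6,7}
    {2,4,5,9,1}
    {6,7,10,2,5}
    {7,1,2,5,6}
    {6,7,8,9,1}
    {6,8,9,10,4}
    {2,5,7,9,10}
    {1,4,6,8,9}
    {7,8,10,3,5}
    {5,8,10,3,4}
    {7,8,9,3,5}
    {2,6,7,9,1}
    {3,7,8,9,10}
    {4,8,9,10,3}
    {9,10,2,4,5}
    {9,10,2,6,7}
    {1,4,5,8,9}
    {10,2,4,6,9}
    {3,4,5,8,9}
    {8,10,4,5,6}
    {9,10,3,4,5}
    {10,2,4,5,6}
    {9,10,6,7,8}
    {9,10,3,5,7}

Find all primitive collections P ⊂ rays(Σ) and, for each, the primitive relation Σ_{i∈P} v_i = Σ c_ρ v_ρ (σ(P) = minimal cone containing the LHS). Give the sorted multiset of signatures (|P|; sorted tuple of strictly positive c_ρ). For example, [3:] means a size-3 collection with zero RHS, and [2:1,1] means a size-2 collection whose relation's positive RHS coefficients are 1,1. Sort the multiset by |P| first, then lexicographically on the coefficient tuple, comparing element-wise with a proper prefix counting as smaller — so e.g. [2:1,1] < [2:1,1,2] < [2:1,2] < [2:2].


Primitive collections (8):

  {2,8}:  v_{2} + v_{8} = 0  ⇒ sig = [2:]
  {4,7}:  v_{4} + v_{7} = 0  ⇒ sig = [2:]
  {1,3}:  v_{1} + v_{3} = v_{8}  ⇒ sig = [2:1]
  {1,10}:  v_{1} + v_{10} = v_{6}  ⇒ sig = [2:1]
  {3,6}:  v_{3} + v_{6} = v_{8} + v_{10}  ⇒ sig = [2:1,1]
  {2,3}:  v_{2} + v_{3} = v_{5} + v_{9} + v_{10}  ⇒ sig = [2:1,1,1]
  {5,6,9}:  v_{5} + v_{6} + v_{9} = 0  ⇒ sig = [3:]
  {5,8,9,10}:  v_{5} + v_{8} + v_{9} + v_{10} = v_{3}  ⇒ sig = [4:1]

Sorted signature multiset PRS(X):
[[2:], [2:], [2:1], [2:1], [2:1,1], [2:1,1,1], [3:], [4:1]]


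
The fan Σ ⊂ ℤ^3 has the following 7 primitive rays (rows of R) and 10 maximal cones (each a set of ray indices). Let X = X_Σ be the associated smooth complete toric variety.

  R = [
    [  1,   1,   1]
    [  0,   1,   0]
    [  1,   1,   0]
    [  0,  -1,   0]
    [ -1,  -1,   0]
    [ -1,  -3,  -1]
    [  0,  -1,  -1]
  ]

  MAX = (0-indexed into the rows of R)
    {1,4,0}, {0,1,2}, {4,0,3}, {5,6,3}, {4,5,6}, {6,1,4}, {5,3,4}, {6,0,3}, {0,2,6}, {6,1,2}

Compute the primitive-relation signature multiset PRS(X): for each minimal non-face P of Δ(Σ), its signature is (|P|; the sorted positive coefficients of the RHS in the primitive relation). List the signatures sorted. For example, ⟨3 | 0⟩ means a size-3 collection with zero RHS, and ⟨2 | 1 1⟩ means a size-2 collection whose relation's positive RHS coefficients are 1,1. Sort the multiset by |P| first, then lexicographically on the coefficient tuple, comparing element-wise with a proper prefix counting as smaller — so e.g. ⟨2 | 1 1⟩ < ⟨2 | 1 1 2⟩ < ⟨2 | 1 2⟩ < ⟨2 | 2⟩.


The 9 primitive collections of Σ (r=7, n=3):

  P={1,3}:  v_{1} + v_{3} = 0  ⟹  sig = ⟨2 | 0⟩
  P={2,4}:  v_{2} + v_{4} = 0  ⟹  sig = ⟨2 | 0⟩
  P={1,5}:  v_{1} + v_{5} = v_{4} + v_{6}  ⟹  sig = ⟨2 | 1 1⟩
  P={2,3}:  v_{2} + v_{3} = v_{0} + v_{6}  ⟹  sig = ⟨2 | 1 1⟩
  P={2,5}:  v_{2} + v_{5} = v_{3} + v_{6}  ⟹  sig = ⟨2 | 1 1⟩
  P={0,5}:  v_{0} + v_{5} = 2·v_{3}  ⟹  sig = ⟨2 | 2⟩
  P={0,1,6}:  v_{0} + v_{1} + v_{6} = v_{2}  ⟹  sig = ⟨3 | 1⟩
  P={0,4,6}:  v_{0} + v_{4} + v_{6} = v_{3}  ⟹  sig = ⟨3 | 1⟩
  P={3,4,6}:  v_{3} + v_{4} + v_{6} = v_{5}  ⟹  sig = ⟨3 | 1⟩

Hence PRS(X_Σ) =
{ ⟨2 | 0⟩ ×2,  ⟨2 | 1 1⟩ ×3,  ⟨2 | 2⟩,  ⟨3 | 1⟩ ×3 }


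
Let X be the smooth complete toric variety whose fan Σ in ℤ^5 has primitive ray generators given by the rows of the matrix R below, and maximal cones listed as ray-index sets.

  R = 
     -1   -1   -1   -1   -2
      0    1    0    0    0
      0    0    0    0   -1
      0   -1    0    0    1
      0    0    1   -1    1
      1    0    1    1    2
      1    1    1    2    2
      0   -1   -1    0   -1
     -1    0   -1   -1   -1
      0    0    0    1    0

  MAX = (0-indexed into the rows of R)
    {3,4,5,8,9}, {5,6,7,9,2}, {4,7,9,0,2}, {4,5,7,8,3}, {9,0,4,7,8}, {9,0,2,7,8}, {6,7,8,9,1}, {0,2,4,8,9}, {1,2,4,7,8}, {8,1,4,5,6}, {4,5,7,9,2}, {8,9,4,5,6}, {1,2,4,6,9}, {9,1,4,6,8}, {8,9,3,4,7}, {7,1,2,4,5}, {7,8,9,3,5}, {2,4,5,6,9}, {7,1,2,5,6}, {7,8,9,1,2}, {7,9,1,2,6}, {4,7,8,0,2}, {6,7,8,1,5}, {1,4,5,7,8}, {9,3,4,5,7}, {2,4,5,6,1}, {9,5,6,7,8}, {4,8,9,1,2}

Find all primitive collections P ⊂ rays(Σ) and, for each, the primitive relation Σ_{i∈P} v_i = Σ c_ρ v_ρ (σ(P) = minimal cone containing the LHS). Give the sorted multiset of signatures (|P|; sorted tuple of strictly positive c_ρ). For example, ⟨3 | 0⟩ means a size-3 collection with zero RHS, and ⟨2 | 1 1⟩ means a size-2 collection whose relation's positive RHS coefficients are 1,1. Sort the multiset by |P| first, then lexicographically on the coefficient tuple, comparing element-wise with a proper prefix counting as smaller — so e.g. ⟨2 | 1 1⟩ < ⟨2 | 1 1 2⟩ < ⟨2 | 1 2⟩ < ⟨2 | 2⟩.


Δ(Σ) — 10 vertices, 14 min non-faces:

  • {0,6}:  v_{0} + v_{6} = v_{9}  so sig = ⟨2 | 1⟩
  • {0,1}:  v_{0} + v_{1} = v_{2} + v_{8}  so sig = ⟨2 | 1 1⟩
  • {1,3}:  v_{1} + v_{3} = v_{5} + v_{8}  so sig = ⟨2 | 1 1⟩
  • {0,5}:  v_{0} + v_{5} = v_{4} + v_{7} + v_{9}  so sig = ⟨2 | 1 1 1⟩
  • {2,3}:  v_{2} + v_{3} = v_{4} + v_{7} + v_{9}  so sig = ⟨2 | 1 1 1⟩
  • {3,6}:  v_{3} + v_{6} = 2·v_{5} + v_{8} + v_{9}  so sig = ⟨2 | 1 1 2⟩
  • {0,3}:  v_{0} + v_{3} = 2·v_{4} + 2·v_{7} + v_{8} + 2·v_{9}  so sig = ⟨2 | 1 2 2 2⟩
  • {2,5,8}:  v_{2} + v_{5} + v_{8} = 0  so sig = ⟨3 | 0⟩
  • {1,5,9}:  v_{1} + v_{5} + v_{9} = v_{6}  so sig = ⟨3 | 1⟩
  • {4,6,7}:  v_{4} + v_{6} + v_{7} = v_{5}  so sig = ⟨3 | 1⟩
  • {2,6,8}:  v_{2} + v_{6} + v_{8} = v_{1} + v_{9}  so sig = ⟨3 | 1 1⟩
  • {1,4,7,9}:  v_{1} + v_{4} + v_{7} + v_{9} = 0  so sig = ⟨4 | 0⟩
  • {2,4,7,8,9}:  v_{2} + v_{4} + v_{7} + v_{8} + v_{9} = v_{0}  so sig = ⟨5 | 1⟩
  • {4,5,7,8,9}:  v_{4} + v_{5} + v_{7} + v_{8} + v_{9} = v_{3}  so sig = ⟨5 | 1⟩

Signatures (|P|; sorted positive RHS coefficients), sorted:
[⟨2 | 1⟩, ⟨2 | 1 1⟩, ⟨2 | 1 1⟩, ⟨2 | 1 1 1⟩, ⟨2 | 1 1 1⟩, ⟨2 | 1 1 2⟩, ⟨2 | 1 2 2 2⟩, ⟨3 | 0⟩, ⟨3 | 1⟩, ⟨3 | 1⟩, ⟨3 | 1 1⟩, ⟨4 | 0⟩, ⟨5 | 1⟩, ⟨5 | 1⟩]


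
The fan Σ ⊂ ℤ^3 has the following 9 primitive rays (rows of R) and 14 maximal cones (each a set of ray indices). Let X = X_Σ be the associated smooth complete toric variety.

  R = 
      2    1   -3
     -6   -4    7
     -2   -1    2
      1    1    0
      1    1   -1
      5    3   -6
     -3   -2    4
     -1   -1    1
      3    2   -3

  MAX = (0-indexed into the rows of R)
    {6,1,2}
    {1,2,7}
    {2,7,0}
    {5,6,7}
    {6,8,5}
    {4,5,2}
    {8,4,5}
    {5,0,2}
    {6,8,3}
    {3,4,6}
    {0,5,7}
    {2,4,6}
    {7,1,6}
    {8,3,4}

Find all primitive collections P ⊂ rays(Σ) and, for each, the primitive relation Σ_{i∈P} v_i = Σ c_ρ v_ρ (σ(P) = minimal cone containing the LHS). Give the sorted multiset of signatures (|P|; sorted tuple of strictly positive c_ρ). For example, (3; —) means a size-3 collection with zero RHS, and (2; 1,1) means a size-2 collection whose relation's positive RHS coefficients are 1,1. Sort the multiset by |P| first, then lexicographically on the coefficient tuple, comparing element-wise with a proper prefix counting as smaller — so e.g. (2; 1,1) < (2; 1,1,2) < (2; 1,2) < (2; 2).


20 minimal non-faces of Δ(Σ) (on 9 rays):

  P = {4,7}:  v_{4} + v_{7} = 0  →  sig = (2; —)
  P = {0,3}:  v_{0} + v_{3} = v_{8}  →  sig = (2; 1)
  P = {0,6}:  v_{0} + v_{6} = v_{7}  →  sig = (2; 1)
  P = {0,8}:  v_{0} + v_{8} = v_{5}  →  sig = (2; 1)
  P = {1,5}:  v_{1} + v_{5} = v_{7}  →  sig = (2; 1)
  P = {1,8}:  v_{1} + v_{8} = v_{6}  →  sig = (2; 1)
  P = {2,8}:  v_{2} + v_{8} = v_{4}  →  sig = (2; 1)
  P = {0,4}:  v_{0} + v_{4} = v_{2} + v_{5}  →  sig = (2; 1,1)
  P = {1,4}:  v_{1} + v_{4} = v_{2} + v_{6}  →  sig = (2; 1,1)
  P = {3,7}:  v_{3} + v_{7} = v_{6} + v_{8}  →  sig = (2; 1,1)
  P = {7,8}:  v_{7} + v_{8} = v_{5} + v_{6}  →  sig = (2; 1,1)
  P = {0,1}:  v_{0} + v_{1} = v_{2} + 2·v_{7}  →  sig = (2; 1,2)
  P = {1,3}:  v_{1} + v_{3} = v_{4} + 2·v_{6}  →  sig = (2; 1,2)
  P = {2,3}:  v_{2} + v_{3} = 2·v_{4} + v_{6}  →  sig = (2; 1,2)
  P = {3,5}:  v_{3} + v_{5} = 2·v_{8}  →  sig = (2; 2)
  P = {2,5,6}:  v_{2} + v_{5} + v_{6} = 0  →  sig = (3; —)
  P = {2,5,7}:  v_{2} + v_{5} + v_{7} = v_{0}  →  sig = (3; 1)
  P = {2,6,7}:  v_{2} + v_{6} + v_{7} = v_{1}  →  sig = (3; 1)
  P = {4,5,6}:  v_{4} + v_{5} + v_{6} = v_{8}  →  sig = (3; 1)
  P = {4,6,8}:  v_{4} + v_{6} + v_{8} = v_{3}  →  sig = (3; 1)

Signatures (|P|; sorted positive RHS coefficients), sorted:
{ (2; —),  (2; 1) ×6,  (2; 1,1) ×4,  (2; 1,2) ×3,  (2; 2),  (3; —),  (3; 1) ×4 }


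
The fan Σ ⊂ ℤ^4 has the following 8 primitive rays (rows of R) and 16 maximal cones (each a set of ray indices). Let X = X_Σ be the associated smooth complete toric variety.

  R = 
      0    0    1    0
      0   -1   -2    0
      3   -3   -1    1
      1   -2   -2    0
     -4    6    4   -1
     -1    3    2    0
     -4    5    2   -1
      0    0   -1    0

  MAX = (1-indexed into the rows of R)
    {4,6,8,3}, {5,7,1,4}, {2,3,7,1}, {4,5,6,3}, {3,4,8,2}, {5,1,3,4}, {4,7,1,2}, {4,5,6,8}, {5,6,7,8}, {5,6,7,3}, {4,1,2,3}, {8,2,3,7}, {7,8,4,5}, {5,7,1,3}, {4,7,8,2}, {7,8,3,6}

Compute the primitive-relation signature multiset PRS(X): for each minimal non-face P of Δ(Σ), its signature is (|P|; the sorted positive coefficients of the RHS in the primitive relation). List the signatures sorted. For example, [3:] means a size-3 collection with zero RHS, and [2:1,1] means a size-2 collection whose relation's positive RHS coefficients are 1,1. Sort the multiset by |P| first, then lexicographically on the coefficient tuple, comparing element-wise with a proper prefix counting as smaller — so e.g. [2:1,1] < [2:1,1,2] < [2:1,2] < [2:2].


Δ(Σ) — 8 vertices, 7 min non-faces:

  P = {1,8}:  v_{1} + v_{8} = 0  ⟹  sig = [2:]
  P = {2,5}:  v_{2} + v_{5} = v_{7}  ⟹  sig = [2:1]
  P = {1,6}:  v_{1} + v_{6} = v_{3} + v_{5}  ⟹  sig = [2:1,1]
  P = {2,6}:  v_{2} + v_{6} = v_{3} + v_{7} + v_{8}  ⟹  sig = [2:1,1,1]
  P = {3,4,7}:  v_{3} + v_{4} + v_{7} = v_{8}  ⟹  sig = [3:1]
  P = {3,5,8}:  v_{3} + v_{5} + v_{8} = v_{6}  ⟹  sig = [3:1]
  P = {4,6,7}:  v_{4} + v_{6} + v_{7} = v_{5} + 2·v_{8}  ⟹  sig = [3:1,2]

Sorted signature multiset PRS(X):
{ [2:],  [2:1],  [2:1,1],  [2:1,1,1],  [3:1] ×2,  [3:1,2] }


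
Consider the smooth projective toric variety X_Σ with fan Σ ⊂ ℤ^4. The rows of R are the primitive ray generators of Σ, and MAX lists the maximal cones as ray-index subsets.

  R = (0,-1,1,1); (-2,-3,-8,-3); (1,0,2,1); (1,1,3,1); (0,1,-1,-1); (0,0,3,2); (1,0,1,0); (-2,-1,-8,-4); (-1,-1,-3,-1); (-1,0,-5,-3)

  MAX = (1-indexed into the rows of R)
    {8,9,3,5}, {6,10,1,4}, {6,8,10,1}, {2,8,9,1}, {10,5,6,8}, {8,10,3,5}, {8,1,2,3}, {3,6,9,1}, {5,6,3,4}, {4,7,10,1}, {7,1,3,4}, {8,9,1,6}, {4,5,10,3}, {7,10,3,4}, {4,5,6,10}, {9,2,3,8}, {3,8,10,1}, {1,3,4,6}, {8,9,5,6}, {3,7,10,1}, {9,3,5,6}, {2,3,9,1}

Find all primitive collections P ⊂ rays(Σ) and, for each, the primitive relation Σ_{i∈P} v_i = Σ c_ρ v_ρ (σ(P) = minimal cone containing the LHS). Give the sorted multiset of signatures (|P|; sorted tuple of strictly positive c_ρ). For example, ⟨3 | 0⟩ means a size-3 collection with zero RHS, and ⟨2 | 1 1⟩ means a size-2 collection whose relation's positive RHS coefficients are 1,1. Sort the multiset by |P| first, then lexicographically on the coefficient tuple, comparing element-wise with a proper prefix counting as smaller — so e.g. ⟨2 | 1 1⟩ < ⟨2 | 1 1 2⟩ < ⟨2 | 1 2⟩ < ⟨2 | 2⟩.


Minimal non-faces — 17 found among 10 rays, 22 max cones:

  • {1,5}:  v_{1} + v_{5} = 0  so sig = ⟨2 | 0⟩
  • {4,9}:  v_{4} + v_{9} = 0  so sig = ⟨2 | 0⟩
  • {4,8}:  v_{4} + v_{8} = v_{10}  so sig = ⟨2 | 1⟩
  • {9,10}:  v_{9} + v_{10} = v_{8}  so sig = ⟨2 | 1⟩
  • {6,7}:  v_{6} + v_{7} = v_{1} + v_{4}  so sig = ⟨2 | 1 1⟩
  • {2,4}:  v_{2} + v_{4} = v_{1} + v_{3} + v_{8}  so sig = ⟨2 | 1 1 1⟩
  • {2,5}:  v_{2} + v_{5} = v_{3} + v_{8} + v_{9}  so sig = ⟨2 | 1 1 1⟩
  • {5,7}:  v_{5} + v_{7} = v_{3} + v_{4} + v_{10}  so sig = ⟨2 | 1 1 1⟩
  • {7,9}:  v_{7} + v_{9} = v_{1} + v_{3} + v_{10}  so sig = ⟨2 | 1 1 1⟩
  • {2,10}:  v_{2} + v_{10} = v_{1} + v_{3} + 2·v_{8}  so sig = ⟨2 | 1 1 2⟩
  • {7,8}:  v_{7} + v_{8} = v_{1} + v_{3} + 2·v_{10}  so sig = ⟨2 | 1 1 2⟩
  • {2,7}:  v_{2} + v_{7} = 2·v_{1} + 2·v_{3} + v_{8} + v_{10}  so sig = ⟨2 | 1 1 2 2⟩
  • {2,6}:  v_{2} + v_{6} = v_{1} + 2·v_{9}  so sig = ⟨2 | 1 2⟩
  • {3,6,10}:  v_{3} + v_{6} + v_{10} = 0  so sig = ⟨3 | 0⟩
  • {3,6,8}:  v_{3} + v_{6} + v_{8} = v_{9}  so sig = ⟨3 | 1⟩
  • {1,3,4,10}:  v_{1} + v_{3} + v_{4} + v_{10} = v_{7}  so sig = ⟨4 | 1⟩
  • {1,3,8,9}:  v_{1} + v_{3} + v_{8} + v_{9} = v_{2}  so sig = ⟨4 | 1⟩

Sorted signature multiset PRS(X):
    |P|=2: 13 collections, coeffs (), (), (1), (1), (1,1), (1,1,1), (1,1,1), (1,1,1), (1,1,1), (1,1,2), (1,1,2), (1,1,2,2), (1,2)
    |P|=3: 2 collections, coeffs (), (1)
    |P|=4: 2 collections, coeffs (1), (1)


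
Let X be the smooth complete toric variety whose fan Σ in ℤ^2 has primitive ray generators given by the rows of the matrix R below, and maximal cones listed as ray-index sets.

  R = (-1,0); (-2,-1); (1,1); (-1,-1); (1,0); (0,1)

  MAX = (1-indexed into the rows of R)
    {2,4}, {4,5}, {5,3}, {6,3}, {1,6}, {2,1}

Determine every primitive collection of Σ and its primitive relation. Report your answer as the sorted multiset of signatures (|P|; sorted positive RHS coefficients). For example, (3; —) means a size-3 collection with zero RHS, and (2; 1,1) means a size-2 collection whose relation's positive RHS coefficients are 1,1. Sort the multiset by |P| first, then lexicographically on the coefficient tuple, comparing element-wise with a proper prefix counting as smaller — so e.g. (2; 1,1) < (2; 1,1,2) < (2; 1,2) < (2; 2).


Primitive collections (9):

  {1,5}:  v_{1} + v_{5} = 0 — sig = (2; —)
  {3,4}:  v_{3} + v_{4} = 0 — sig = (2; —)
  {1,3}:  v_{1} + v_{3} = v_{6} — sig = (2; 1)
  {1,4}:  v_{1} + v_{4} = v_{2} — sig = (2; 1)
  {2,3}:  v_{2} + v_{3} = v_{1} — sig = (2; 1)
  {2,5}:  v_{2} + v_{5} = v_{4} — sig = (2; 1)
  {4,6}:  v_{4} + v_{6} = v_{1} — sig = (2; 1)
  {5,6}:  v_{5} + v_{6} = v_{3} — sig = (2; 1)
  {2,6}:  v_{2} + v_{6} = 2·v_{1} — sig = (2; 2)

Hence PRS(X_Σ) =
    |P|=2: 9 collections, coeffs (), (), (1), (1), (1), (1), (1), (1), (2)


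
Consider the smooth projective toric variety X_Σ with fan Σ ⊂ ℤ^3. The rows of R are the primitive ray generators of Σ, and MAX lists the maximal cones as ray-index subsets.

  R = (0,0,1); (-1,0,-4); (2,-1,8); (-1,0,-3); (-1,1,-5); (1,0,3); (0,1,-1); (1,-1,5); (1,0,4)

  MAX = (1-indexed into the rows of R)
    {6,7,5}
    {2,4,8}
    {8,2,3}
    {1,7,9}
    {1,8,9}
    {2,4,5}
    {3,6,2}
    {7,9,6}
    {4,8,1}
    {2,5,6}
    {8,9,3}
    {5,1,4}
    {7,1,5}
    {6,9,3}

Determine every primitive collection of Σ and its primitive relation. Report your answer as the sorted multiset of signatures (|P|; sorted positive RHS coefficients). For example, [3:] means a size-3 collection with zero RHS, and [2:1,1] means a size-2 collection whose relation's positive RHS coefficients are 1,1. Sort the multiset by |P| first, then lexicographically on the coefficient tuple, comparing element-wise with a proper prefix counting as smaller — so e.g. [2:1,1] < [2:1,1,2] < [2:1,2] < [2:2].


Σ has 15 primitive collections:

  {2,9}:  v_{2} + v_{9} = 0 ; sig = [2:]
  {4,6}:  v_{4} + v_{6} = 0 ; sig = [2:]
  {5,8}:  v_{5} + v_{8} = 0 ; sig = [2:]
  {1,2}:  v_{1} + v_{2} = v_{4} ; sig = [2:1]
  {1,6}:  v_{1} + v_{6} = v_{9} ; sig = [2:1]
  {2,7}:  v_{2} + v_{7} = v_{5} ; sig = [2:1]
  {3,4}:  v_{3} + v_{4} = v_{8} ; sig = [2:1]
  {3,5}:  v_{3} + v_{5} = v_{6} ; sig = [2:1]
  {4,9}:  v_{4} + v_{9} = v_{1} ; sig = [2:1]
  {5,9}:  v_{5} + v_{9} = v_{7} ; sig = [2:1]
  {6,8}:  v_{6} + v_{8} = v_{3} ; sig = [2:1]
  {7,8}:  v_{7} + v_{8} = v_{9} ; sig = [2:1]
  {1,3}:  v_{1} + v_{3} = v_{8} + v_{9} ; sig = [2:1,1]
  {3,7}:  v_{3} + v_{7} = v_{6} + v_{9} ; sig = [2:1,1]
  {4,7}:  v_{4} + v_{7} = v_{1} + v_{5} ; sig = [2:1,1]

so the primitive-relation signature multiset is
    |P|=2: 15 collections, coeffs (), (), (), (1), (1), (1), (1), (1), (1), (1), (1), (1), (1,1), (1,1), (1,1)


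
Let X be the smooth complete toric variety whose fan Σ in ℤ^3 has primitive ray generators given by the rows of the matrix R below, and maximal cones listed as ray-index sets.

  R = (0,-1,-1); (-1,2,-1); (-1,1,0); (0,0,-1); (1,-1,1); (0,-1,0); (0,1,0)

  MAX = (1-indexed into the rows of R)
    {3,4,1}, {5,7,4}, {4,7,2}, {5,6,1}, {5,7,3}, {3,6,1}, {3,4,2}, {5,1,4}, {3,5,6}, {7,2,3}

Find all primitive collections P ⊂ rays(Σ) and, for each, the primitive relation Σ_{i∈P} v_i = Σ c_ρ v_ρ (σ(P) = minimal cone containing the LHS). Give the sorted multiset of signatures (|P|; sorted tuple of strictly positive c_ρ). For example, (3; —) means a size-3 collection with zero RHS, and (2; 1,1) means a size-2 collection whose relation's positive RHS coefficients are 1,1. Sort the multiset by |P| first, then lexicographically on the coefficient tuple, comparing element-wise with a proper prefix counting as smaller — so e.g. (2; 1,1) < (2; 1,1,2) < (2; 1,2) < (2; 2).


|primitive collections| = 9. Relations:

  • {6,7}:  v_{6} + v_{7} = 0  ⟹  sig = (2; —)
  • {1,7}:  v_{1} + v_{7} = v_{4}  ⟹  sig = (2; 1)
  • {2,5}:  v_{2} + v_{5} = v_{7}  ⟹  sig = (2; 1)
  • {4,6}:  v_{4} + v_{6} = v_{1}  ⟹  sig = (2; 1)
  • {2,6}:  v_{2} + v_{6} = v_{3} + v_{4}  ⟹  sig = (2; 1,1)
  • {1,2}:  v_{1} + v_{2} = v_{3} + 2·v_{4}  ⟹  sig = (2; 1,2)
  • {3,4,5}:  v_{3} + v_{4} + v_{5} = 0  ⟹  sig = (3; —)
  • {1,3,5}:  v_{1} + v_{3} + v_{5} = v_{6}  ⟹  sig = (3; 1)
  • {3,4,7}:  v_{3} + v_{4} + v_{7} = v_{2}  ⟹  sig = (3; 1)

Hence PRS(X_Σ) =
    |P|=2: 6 collections, coeffs (), (1), (1), (1), (1,1), (1,2)
    |P|=3: 3 collections, coeffs (), (1), (1)


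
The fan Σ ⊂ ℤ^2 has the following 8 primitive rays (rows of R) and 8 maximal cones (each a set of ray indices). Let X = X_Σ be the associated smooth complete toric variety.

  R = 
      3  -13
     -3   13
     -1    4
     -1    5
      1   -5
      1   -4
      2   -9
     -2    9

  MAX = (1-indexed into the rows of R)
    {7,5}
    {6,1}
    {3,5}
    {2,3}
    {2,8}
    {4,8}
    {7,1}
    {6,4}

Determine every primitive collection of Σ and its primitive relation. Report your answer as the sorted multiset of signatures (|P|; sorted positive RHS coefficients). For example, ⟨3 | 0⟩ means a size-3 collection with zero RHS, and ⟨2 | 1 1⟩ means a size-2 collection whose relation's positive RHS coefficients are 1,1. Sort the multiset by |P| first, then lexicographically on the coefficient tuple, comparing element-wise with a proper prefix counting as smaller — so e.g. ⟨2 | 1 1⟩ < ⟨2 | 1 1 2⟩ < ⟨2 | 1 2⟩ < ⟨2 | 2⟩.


Minimal non-faces — 20 found among 8 rays, 8 max cones:

  P={1,2}:  v_{1} + v_{2} = 0 — sig = ⟨2 | 0⟩
  P={3,6}:  v_{3} + v_{6} = 0 — sig = ⟨2 | 0⟩
  P={4,5}:  v_{4} + v_{5} = 0 — sig = ⟨2 | 0⟩
  P={7,8}:  v_{7} + v_{8} = 0 — sig = ⟨2 | 0⟩
  P={1,3}:  v_{1} + v_{3} = v_{7} — sig = ⟨2 | 1⟩
  P={1,8}:  v_{1} + v_{8} = v_{6} — sig = ⟨2 | 1⟩
  P={2,6}:  v_{2} + v_{6} = v_{8} — sig = ⟨2 | 1⟩
  P={2,7}:  v_{2} + v_{7} = v_{3} — sig = ⟨2 | 1⟩
  P={3,4}:  v_{3} + v_{4} = v_{8} — sig = ⟨2 | 1⟩
  P={3,7}:  v_{3} + v_{7} = v_{5} — sig = ⟨2 | 1⟩
  P={3,8}:  v_{3} + v_{8} = v_{2} — sig = ⟨2 | 1⟩
  P={4,7}:  v_{4} + v_{7} = v_{6} — sig = ⟨2 | 1⟩
  P={5,6}:  v_{5} + v_{6} = v_{7} — sig = ⟨2 | 1⟩
  P={5,8}:  v_{5} + v_{8} = v_{3} — sig = ⟨2 | 1⟩
  P={6,7}:  v_{6} + v_{7} = v_{1} — sig = ⟨2 | 1⟩
  P={6,8}:  v_{6} + v_{8} = v_{4} — sig = ⟨2 | 1⟩
  P={1,4}:  v_{1} + v_{4} = 2·v_{6} — sig = ⟨2 | 2⟩
  P={1,5}:  v_{1} + v_{5} = 2·v_{7} — sig = ⟨2 | 2⟩
  P={2,4}:  v_{2} + v_{4} = 2·v_{8} — sig = ⟨2 | 2⟩
  P={2,5}:  v_{2} + v_{5} = 2·v_{3} — sig = ⟨2 | 2⟩

Sorted signature multiset PRS(X):
{ ⟨2 | 0⟩ ×4,  ⟨2 | 1⟩ ×12,  ⟨2 | 2⟩ ×4 }
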